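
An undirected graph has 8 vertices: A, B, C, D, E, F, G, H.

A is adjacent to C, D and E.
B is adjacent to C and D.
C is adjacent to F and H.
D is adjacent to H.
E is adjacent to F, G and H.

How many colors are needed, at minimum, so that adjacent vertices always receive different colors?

E and F are adjacent, so at least 2 colors are needed.
A valid assignment using 2 colors: A=blue, B=blue, C=red, D=red, E=red, F=blue, G=blue, H=blue. Every edge joins two different colors.

2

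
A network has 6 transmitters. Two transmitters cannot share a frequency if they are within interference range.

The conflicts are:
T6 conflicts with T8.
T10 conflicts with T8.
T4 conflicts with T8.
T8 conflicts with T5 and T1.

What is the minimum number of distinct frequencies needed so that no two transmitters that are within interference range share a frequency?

2

T6 and T8 conflict, so at least 2 frequencies are needed.
Using 2 frequencies: T6=2, T10=2, T4=2, T8=1, T5=2, T1=2. Each listed conflict is separated.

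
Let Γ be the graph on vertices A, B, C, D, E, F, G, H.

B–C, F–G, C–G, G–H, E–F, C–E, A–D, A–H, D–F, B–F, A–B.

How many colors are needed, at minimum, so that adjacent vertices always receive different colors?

3

The cycle G-F-B-A-H-G has odd length 5, so it cannot be 2-colored; at least 3 colors are needed.
3 colors suffice: A=1, B=2, C=1, D=2, E=2, F=1, G=2, H=3. No two adjacent vertices share a color.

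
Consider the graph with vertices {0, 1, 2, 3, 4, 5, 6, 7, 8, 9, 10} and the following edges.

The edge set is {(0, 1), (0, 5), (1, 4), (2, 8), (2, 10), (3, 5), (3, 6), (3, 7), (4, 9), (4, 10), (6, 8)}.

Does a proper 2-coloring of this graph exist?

No

The cycle 6-8-2-10-4-1-0-5-3-6 has odd length 9, so it cannot be 2-colored; at least 3 colors are needed.
So 2 colors are not enough.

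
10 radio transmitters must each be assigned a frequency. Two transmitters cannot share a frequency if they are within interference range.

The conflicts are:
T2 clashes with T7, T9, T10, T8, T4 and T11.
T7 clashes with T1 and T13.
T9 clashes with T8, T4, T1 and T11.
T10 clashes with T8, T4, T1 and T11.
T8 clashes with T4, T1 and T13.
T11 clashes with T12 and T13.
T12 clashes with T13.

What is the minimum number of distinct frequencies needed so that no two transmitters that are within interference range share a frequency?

T2, T10, T8, T4 are mutually in conflict, so at least 4 frequencies are needed.
A valid assignment using 4 frequencies: T2=2, T7=1, T9=3, T10=3, T8=1, T4=4, T1=2, T11=1, T12=3, T13=2. Each listed conflict is separated.

4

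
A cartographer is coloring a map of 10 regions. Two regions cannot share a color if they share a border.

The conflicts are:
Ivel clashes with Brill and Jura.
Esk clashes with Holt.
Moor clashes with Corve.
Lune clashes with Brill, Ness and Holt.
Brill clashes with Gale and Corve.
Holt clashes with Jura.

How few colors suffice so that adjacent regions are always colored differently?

3

The cycle Holt-Lune-Brill-Ivel-Jura-Holt has odd length 5, so it cannot be 2-colored; at least 3 colors are needed.
3 colors suffice: Ivel=3, Esk=2, Moor=1, Lune=2, Brill=1, Gale=2, Ness=1, Holt=1, Corve=2, Jura=2. Each listed conflict is separated.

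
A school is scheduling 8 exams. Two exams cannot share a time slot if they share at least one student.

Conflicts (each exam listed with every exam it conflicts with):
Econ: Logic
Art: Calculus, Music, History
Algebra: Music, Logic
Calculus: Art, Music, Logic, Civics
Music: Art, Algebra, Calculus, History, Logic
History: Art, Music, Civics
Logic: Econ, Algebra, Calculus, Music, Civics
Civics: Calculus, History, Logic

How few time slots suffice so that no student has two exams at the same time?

Art, Calculus, Music all conflict with each other, so at least 3 time slots are needed.
A valid assignment using 3 time slots: Econ=1, Art=2, Algebra=3, Calculus=3, Music=1, History=3, Logic=2, Civics=1. No two conflicting exams share a time slot.

3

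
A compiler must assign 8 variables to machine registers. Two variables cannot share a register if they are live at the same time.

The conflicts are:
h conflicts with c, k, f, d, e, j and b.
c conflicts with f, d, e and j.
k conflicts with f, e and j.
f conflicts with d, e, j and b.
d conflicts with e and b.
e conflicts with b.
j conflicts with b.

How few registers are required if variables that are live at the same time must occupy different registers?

5

h, c, f, d, e pairwise conflict, so at least 5 registers are needed.
5 registers suffice: register 1 → {h}; register 2 → {f}; register 3 → {e, j}; register 4 → {c, k, b}; register 5 → {d}. Every pair that conflicts lands in different registers.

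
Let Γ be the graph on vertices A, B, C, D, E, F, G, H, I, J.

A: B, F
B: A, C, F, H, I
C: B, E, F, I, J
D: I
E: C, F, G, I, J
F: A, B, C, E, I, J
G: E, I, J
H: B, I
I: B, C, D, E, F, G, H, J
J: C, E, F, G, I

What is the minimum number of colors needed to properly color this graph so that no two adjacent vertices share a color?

C, E, F, I, J form a clique, so at least 5 colors are needed.
A valid assignment using 5 colors: A=1, B=3, C=4, D=2, E=5, F=2, G=2, H=2, I=1, J=3. Each edge has distinct colors on its endpoints.

5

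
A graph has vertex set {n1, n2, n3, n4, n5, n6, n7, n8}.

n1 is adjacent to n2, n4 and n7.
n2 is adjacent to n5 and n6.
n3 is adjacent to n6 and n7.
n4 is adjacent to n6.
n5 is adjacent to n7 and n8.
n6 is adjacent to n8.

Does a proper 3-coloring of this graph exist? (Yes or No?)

Yes

The chromatic number is 3. The cycle n7-n5-n8-n6-n3-n7 has odd length 5, so it cannot be 2-colored; at least 3 colors are needed.
3 colors suffice: color 1 → {n1, n5, n6}; color 2 → {n2, n4, n7, n8}; color 3 → {n3}.
That is already a proper 3-coloring.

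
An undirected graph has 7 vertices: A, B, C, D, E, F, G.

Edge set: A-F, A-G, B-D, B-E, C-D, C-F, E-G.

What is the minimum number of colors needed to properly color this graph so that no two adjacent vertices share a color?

3

The cycle F-A-G-E-B-D-C-F has odd length 7, so it cannot be 2-colored; at least 3 colors are needed.
3 colors suffice: color 1 → {D, E, F}; color 2 → {A, B, C}; color 3 → {G}. No two adjacent vertices share a color.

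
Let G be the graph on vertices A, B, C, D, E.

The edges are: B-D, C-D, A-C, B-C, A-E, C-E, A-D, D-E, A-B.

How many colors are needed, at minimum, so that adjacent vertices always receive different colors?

A, B, C, D form a clique, so at least 4 colors are needed.
4 colors suffice: color 1 → {D}; color 2 → {C}; color 3 → {A}; color 4 → {B, E}. Each edge has distinct colors on its endpoints.

4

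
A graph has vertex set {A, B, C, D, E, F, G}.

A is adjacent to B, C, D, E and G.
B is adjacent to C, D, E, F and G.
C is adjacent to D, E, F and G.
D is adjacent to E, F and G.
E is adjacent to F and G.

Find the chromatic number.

6

A, B, C, D, E, G form a clique, so at least 6 colors are needed.
One proper 6-coloring: A=5, B=1, C=2, D=4, E=3, F=5, G=6. Every edge joins two different colors.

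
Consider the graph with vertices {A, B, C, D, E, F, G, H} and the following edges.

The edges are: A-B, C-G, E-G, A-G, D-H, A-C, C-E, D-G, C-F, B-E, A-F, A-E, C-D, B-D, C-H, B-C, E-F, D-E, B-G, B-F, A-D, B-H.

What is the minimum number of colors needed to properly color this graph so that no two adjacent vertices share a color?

6

A, B, C, D, E, G are pairwise adjacent (a clique of size 6), so at least 6 colors are needed.
6 colors suffice: color 1 → {C}; color 2 → {B}; color 3 → {A, H}; color 4 → {E}; color 5 → {D, F}; color 6 → {G}. Every edge joins two different colors.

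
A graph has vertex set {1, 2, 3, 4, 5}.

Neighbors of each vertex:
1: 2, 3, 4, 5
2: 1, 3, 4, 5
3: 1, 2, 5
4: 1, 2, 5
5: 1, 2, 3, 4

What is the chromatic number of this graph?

4

1, 2, 4, 5 are pairwise adjacent (a clique of size 4), so at least 4 colors are needed.
4 colors suffice: color a → {1}; color b → {2}; color c → {5}; color d → {3, 4}. Every edge joins two different colors.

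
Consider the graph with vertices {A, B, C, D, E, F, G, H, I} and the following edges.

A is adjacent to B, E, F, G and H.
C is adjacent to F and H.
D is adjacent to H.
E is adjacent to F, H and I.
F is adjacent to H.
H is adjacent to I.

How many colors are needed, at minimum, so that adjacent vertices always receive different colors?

4

A, E, F, H are mutually adjacent (a clique of size 4), so at least 4 colors are needed.
4 colors suffice: A=2, B=1, C=2, D=2, E=4, F=3, G=1, H=1, I=2. No two adjacent vertices share a color.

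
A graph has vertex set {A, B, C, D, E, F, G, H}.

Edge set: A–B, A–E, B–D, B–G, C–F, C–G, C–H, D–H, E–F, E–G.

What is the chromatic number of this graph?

The cycle B-G-C-H-D-B has odd length 5, so it cannot be 2-colored; at least 3 colors are needed.
3 colors suffice: color 1 → {B, C, E}; color 2 → {A, D, F, G}; color 3 → {H}. Each edge has distinct colors on its endpoints.

3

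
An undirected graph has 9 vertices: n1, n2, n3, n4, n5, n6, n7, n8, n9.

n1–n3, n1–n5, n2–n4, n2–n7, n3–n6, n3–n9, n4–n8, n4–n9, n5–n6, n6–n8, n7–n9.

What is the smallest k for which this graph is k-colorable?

3

The cycle n8-n6-n3-n9-n4-n8 has odd length 5, so it cannot be 2-colored; at least 3 colors are needed.
3 colors suffice: color 1 → {n3, n4, n5, n7}; color 2 → {n1, n2, n6, n9}; color 3 → {n8}. No two adjacent vertices share a color.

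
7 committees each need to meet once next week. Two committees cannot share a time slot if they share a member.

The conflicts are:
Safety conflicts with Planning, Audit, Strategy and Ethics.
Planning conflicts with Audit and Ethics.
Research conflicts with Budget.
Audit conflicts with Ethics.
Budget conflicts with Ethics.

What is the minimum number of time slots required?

Safety, Planning, Audit, Ethics all conflict with each other, so at least 4 time slots are needed.
Using 4 time slots: Safety=2, Planning=4, Research=1, Audit=3, Budget=2, Strategy=1, Ethics=1. Each listed conflict is separated.

4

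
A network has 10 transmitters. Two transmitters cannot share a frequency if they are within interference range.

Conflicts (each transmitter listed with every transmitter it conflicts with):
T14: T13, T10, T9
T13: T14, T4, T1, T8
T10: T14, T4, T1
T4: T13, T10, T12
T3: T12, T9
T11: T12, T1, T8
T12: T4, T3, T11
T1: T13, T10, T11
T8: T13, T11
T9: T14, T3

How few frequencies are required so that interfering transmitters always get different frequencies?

3

The cycle T10-T4-T12-T11-T1-T10 has odd length 5, so it cannot be 2-colored; at least 3 frequencies are needed.
Using 3 frequencies: T14=2, T13=1, T10=1, T4=2, T3=2, T11=3, T12=1, T1=2, T8=2, T9=1. Every pair that conflicts lands in different frequencies.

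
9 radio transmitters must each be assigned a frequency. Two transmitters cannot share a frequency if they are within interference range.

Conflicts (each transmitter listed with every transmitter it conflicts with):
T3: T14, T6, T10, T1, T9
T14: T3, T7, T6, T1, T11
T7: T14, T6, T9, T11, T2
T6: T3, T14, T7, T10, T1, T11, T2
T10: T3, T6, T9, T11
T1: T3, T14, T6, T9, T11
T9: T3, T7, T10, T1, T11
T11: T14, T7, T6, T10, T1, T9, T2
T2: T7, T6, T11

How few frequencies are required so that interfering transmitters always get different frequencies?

T7, T6, T11, T2 are mutually in conflict, so at least 4 frequencies are needed.
4 frequencies suffice: frequency 1 → {T3, T11}; frequency 2 → {T6, T9}; frequency 3 → {T7, T10, T1}; frequency 4 → {T14, T2}. Each listed conflict is separated.

4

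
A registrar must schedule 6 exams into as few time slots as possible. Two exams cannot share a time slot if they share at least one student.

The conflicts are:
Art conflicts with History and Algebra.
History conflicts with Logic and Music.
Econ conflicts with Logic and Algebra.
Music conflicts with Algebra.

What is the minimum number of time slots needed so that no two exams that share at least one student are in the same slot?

3

The cycle Econ-Logic-History-Music-Algebra-Econ has odd length 5, so it cannot be 2-colored; at least 3 time slots are needed.
Using 3 time slots: Art=2, History=1, Econ=3, Logic=2, Music=2, Algebra=1. No two conflicting exams share a time slot.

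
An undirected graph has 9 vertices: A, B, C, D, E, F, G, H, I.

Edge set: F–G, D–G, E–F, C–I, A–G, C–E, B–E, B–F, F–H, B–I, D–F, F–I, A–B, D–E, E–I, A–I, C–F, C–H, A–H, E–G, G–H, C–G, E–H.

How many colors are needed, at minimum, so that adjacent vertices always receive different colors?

C, E, F, G, H are mutually adjacent (a clique of size 5), so at least 5 colors are needed.
5 colors suffice: color 1 → {A, E}; color 2 → {F}; color 3 → {G, I}; color 4 → {B, D, H}; color 5 → {C}. No two adjacent vertices share a color.

5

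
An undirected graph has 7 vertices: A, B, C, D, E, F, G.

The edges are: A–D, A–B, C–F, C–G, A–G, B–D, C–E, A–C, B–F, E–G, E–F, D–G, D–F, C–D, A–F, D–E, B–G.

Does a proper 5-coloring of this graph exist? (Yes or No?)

Yes

The chromatic number is 4. A, C, D, G form a clique, so at least 4 colors are needed.
4 colors suffice: color 1 → {D}; color 2 → {B, C}; color 3 → {A, E}; color 4 → {F, G}.
Since 5 ≥ 4, a proper 5-coloring certainly exists.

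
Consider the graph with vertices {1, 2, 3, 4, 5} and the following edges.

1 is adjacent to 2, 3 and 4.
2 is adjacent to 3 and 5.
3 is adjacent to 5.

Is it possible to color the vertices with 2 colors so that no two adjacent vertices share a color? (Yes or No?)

1, 2, 3 are mutually adjacent, so at least 3 colors are needed.
So 2 colors are not enough.

No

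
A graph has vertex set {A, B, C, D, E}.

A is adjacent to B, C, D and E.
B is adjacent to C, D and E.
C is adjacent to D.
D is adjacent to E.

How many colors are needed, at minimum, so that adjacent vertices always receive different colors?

4

A, B, C, D are mutually adjacent (a clique of size 4), so at least 4 colors are needed.
4 colors suffice: color 1 → {B}; color 2 → {A}; color 3 → {D}; color 4 → {C, E}. No two adjacent vertices share a color.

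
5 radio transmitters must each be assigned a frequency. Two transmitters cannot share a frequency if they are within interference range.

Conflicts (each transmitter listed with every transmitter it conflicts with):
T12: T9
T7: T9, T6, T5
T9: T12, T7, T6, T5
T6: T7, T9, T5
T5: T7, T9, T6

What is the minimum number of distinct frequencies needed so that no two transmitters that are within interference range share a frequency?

T7, T9, T6, T5 are mutually in conflict, so at least 4 frequencies are needed.
4 frequencies suffice: T12=2, T7=3, T9=1, T6=2, T5=4. No two conflicting transmitters share a frequency.

4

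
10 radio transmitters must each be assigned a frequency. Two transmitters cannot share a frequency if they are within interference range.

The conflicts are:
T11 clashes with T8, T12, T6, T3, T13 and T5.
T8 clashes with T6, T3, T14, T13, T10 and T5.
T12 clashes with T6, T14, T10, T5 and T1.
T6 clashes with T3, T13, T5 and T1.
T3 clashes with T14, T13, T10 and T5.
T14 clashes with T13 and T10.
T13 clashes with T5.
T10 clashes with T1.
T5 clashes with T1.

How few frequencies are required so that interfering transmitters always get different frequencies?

T11, T8, T6, T3, T13, T5 are mutually in conflict, so at least 6 frequencies are needed.
6 frequencies suffice: frequency 1 → {T10, T5}; frequency 2 → {T12, T3}; frequency 3 → {T8, T1}; frequency 4 → {T6, T14}; frequency 5 → {T11}; frequency 6 → {T13}. No two conflicting transmitters share a frequency.

6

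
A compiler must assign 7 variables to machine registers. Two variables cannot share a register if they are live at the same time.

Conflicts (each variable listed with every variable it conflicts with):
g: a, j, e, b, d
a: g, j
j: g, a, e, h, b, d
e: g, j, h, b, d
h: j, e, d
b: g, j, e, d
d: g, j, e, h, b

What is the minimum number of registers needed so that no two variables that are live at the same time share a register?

g, j, e, b, d all conflict with each other, so at least 5 registers are needed.
5 registers suffice: g=2, a=3, j=1, e=4, h=2, b=5, d=3. Each listed conflict is separated.

5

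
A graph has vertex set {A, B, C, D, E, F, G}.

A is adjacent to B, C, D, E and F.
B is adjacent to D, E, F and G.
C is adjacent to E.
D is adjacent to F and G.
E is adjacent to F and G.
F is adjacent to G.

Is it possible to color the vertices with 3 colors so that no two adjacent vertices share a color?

No

A, B, E, F are pairwise adjacent (a clique of size 4), so at least 4 colors are needed.
So 3 colors are not enough.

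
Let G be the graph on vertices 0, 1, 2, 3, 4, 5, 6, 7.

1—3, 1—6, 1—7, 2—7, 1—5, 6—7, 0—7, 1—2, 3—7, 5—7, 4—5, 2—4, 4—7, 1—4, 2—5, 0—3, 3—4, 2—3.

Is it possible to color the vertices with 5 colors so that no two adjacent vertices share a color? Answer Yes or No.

The chromatic number is 5. 1, 2, 3, 4, 7 are mutually adjacent (a clique of size 5), so at least 5 colors are needed.
5 colors suffice: 0=blue, 1=blue, 2=green, 3=yellow, 4=purple, 5=yellow, 6=green, 7=red.
That is already a proper 5-coloring.

Yes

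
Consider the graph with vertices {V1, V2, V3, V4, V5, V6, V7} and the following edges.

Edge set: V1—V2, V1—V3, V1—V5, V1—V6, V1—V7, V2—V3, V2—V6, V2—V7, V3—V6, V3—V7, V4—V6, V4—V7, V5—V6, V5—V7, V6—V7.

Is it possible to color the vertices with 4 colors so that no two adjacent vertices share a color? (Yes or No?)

V1, V2, V3, V6, V7 form a clique, so at least 5 colors are needed.
So 4 colors are not enough.

No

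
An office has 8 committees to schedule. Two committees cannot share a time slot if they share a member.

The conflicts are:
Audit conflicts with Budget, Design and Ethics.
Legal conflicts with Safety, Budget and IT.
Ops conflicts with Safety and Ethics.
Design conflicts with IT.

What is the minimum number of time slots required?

The cycle Design-Audit-Budget-Legal-IT-Design has odd length 5, so it cannot be 2-colored; at least 3 time slots are needed.
3 time slots suffice: time slot 1 → {Audit, Legal, Ops}; time slot 2 → {Safety, Budget, Design, Ethics}; time slot 3 → {IT}. Each listed conflict is separated.

3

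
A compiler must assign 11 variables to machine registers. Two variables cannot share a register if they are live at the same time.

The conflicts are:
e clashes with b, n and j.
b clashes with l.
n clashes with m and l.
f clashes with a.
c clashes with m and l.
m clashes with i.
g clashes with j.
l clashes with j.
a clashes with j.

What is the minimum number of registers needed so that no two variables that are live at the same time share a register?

2

c and m conflict, so at least 2 registers are needed.
A valid assignment using 2 registers: e=2, b=1, n=1, f=1, c=1, m=2, g=2, l=2, a=2, j=1, i=1. No two conflicting variables share a register.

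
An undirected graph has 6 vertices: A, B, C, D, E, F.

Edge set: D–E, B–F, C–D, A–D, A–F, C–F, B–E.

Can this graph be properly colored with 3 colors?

The chromatic number is 3. The cycle E-D-C-F-B-E has odd length 5, so it cannot be 2-colored; at least 3 colors are needed.
A valid assignment using 3 colors: A=blue, B=blue, C=blue, D=red, E=green, F=red.
That is already a proper 3-coloring.

Yes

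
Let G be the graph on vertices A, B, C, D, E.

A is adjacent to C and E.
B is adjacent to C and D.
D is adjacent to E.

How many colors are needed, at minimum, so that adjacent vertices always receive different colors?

The cycle E-A-C-B-D-E has odd length 5, so it cannot be 2-colored; at least 3 colors are needed.
3 colors suffice: A=2, B=3, C=1, D=2, E=1. No two adjacent vertices share a color.

3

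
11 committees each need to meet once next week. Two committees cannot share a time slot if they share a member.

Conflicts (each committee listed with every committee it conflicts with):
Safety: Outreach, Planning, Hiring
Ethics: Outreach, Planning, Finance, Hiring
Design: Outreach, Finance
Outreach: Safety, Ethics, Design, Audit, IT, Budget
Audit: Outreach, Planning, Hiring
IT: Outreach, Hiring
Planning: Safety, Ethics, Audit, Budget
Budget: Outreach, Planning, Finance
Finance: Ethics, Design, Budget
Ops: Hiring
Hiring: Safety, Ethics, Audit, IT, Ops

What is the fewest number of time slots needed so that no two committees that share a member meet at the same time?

2

Ethics and Outreach conflict, so at least 2 time slots are needed.
2 time slots suffice: Safety=2, Ethics=2, Design=2, Outreach=1, Audit=2, IT=2, Planning=1, Budget=2, Finance=1, Ops=2, Hiring=1. No two conflicting committees share a time slot.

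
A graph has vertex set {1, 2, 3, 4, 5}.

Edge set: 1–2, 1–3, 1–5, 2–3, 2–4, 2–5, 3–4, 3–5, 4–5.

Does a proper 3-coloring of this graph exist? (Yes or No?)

No

2, 3, 4, 5 are mutually adjacent (a clique of size 4), so at least 4 colors are needed.
So 3 colors are not enough.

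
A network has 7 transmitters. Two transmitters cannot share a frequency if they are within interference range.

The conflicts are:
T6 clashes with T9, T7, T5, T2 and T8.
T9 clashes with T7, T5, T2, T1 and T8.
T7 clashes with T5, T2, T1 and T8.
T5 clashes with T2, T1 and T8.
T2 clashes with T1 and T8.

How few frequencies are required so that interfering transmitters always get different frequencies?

6

T6, T9, T7, T5, T2, T8 are mutually in conflict, so at least 6 frequencies are needed.
A valid assignment using 6 frequencies: T6=5, T9=2, T7=4, T5=3, T2=1, T1=5, T8=6. Every pair that conflicts lands in different frequencies.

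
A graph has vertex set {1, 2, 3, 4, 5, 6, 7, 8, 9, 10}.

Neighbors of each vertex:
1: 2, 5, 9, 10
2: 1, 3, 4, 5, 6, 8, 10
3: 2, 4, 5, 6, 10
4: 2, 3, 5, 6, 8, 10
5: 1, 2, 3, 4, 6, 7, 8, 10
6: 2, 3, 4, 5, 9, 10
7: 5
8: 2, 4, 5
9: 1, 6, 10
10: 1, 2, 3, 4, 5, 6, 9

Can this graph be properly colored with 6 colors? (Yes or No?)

The chromatic number is 6. 2, 3, 4, 5, 6, 10 form a clique, so at least 6 colors are needed.
One proper 6-coloring: 1=yellow, 2=blue, 3=orange, 4=yellow, 5=red, 6=purple, 7=blue, 8=green, 9=red, 10=green.
That is already a proper 6-coloring.

Yes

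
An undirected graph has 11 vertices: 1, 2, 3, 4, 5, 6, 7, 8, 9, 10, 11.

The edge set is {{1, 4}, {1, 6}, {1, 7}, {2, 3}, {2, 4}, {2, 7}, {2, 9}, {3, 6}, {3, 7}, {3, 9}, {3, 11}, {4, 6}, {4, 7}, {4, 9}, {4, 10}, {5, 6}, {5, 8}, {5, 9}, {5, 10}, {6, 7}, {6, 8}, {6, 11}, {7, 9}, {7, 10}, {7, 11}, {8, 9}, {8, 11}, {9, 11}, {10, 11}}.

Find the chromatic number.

4

2, 3, 7, 9 are pairwise adjacent (a clique of size 4), so at least 4 colors are needed.
4 colors suffice: color red → {7, 8}; color blue → {6, 9, 10}; color green → {3, 4, 5}; color yellow → {1, 2, 11}. No two adjacent vertices share a color.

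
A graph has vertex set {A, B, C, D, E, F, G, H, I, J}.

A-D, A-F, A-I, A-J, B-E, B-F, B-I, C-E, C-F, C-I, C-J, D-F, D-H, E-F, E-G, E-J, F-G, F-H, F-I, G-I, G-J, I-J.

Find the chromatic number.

3

A, I, J are pairwise adjacent, so at least 3 colors are needed.
3 colors suffice: A=3, B=3, C=3, D=2, E=2, F=1, G=3, H=3, I=2, J=1. Every edge joins two different colors.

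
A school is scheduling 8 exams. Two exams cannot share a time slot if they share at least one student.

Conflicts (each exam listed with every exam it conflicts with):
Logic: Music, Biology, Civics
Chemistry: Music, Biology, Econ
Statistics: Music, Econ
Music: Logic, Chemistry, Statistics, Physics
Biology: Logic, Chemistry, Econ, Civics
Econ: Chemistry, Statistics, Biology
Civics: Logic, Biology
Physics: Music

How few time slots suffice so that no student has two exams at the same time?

3

Logic, Biology, Civics are mutually in conflict, so at least 3 time slots are needed.
A valid assignment using 3 time slots: Logic=2, Chemistry=2, Statistics=2, Music=1, Biology=1, Econ=3, Civics=3, Physics=2. Every pair that conflicts lands in different time slots.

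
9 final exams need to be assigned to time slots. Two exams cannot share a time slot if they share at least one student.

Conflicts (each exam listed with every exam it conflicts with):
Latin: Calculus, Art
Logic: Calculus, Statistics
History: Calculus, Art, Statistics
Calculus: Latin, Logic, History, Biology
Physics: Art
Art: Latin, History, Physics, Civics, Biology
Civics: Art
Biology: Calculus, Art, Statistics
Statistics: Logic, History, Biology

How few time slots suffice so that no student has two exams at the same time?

2

Physics and Art conflict, so at least 2 time slots are needed.
A valid assignment using 2 time slots: Latin=2, Logic=2, History=2, Calculus=1, Physics=2, Art=1, Civics=2, Biology=2, Statistics=1. Each listed conflict is separated.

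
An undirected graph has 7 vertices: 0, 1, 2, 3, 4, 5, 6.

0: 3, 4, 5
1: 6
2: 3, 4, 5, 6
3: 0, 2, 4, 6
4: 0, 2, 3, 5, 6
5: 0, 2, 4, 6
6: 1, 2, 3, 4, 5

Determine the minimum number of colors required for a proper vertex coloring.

4

2, 4, 5, 6 form a clique, so at least 4 colors are needed.
A valid assignment using 4 colors: 0=a, 1=b, 2=d, 3=c, 4=b, 5=c, 6=a. No two adjacent vertices share a color.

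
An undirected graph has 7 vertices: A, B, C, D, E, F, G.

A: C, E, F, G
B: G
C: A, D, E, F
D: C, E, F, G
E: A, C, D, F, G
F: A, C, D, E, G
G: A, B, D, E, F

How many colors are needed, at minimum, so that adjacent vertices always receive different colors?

D, E, F, G are mutually adjacent (a clique of size 4), so at least 4 colors are needed.
4 colors suffice: color 1 → {C, G}; color 2 → {B, E}; color 3 → {F}; color 4 → {A, D}. No two adjacent vertices share a color.

4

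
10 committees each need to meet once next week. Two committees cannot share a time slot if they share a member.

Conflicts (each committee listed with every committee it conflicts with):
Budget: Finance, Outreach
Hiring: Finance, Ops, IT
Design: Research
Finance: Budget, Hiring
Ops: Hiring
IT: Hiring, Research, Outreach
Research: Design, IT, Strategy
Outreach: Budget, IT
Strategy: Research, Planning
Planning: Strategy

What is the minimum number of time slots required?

3

The cycle Finance-Hiring-IT-Outreach-Budget-Finance has odd length 5, so it cannot be 2-colored; at least 3 time slots are needed.
A valid assignment using 3 time slots: Budget=1, Hiring=2, Design=1, Finance=3, Ops=1, IT=1, Research=2, Outreach=2, Strategy=1, Planning=2. No two conflicting committees share a time slot.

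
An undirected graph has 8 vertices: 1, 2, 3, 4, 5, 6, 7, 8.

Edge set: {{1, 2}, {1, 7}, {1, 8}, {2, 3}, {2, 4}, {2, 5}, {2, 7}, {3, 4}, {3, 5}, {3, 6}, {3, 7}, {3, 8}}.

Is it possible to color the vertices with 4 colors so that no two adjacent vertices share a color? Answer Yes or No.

The chromatic number is 3. 2, 3, 7 form a triangle, so at least 3 colors are needed.
3 colors suffice: color red → {1, 3}; color blue → {2, 6, 8}; color green → {4, 5, 7}.
Since 4 ≥ 3, a proper 4-coloring certainly exists.

Yes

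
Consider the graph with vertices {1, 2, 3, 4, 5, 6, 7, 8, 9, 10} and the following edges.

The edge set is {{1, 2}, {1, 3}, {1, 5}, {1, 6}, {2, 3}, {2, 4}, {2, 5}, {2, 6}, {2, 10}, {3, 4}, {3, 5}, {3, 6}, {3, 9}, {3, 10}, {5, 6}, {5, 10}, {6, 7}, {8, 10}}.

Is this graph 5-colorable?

Yes

The chromatic number is 5. 1, 2, 3, 5, 6 form a clique, so at least 5 colors are needed.
5 colors suffice: color a → {3, 7, 8}; color b → {2, 9}; color c → {4, 5}; color d → {6, 10}; color e → {1}.
That is already a proper 5-coloring.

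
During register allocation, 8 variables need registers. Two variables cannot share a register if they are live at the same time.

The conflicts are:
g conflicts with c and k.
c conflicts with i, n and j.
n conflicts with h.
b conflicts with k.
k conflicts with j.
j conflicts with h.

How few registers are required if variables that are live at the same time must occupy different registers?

g and k conflict, so at least 2 registers are needed.
Using 2 registers: g=2, c=1, i=2, n=2, b=2, k=1, j=2, h=1. Each listed conflict is separated.

2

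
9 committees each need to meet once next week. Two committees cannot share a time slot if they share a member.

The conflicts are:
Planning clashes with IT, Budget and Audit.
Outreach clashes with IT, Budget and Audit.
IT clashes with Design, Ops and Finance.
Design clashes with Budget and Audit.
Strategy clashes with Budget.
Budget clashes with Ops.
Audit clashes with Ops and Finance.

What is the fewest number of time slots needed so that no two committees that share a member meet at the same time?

2

Planning and Audit conflict, so at least 2 time slots are needed.
2 time slots suffice: time slot 1 → {IT, Budget, Audit}; time slot 2 → {Planning, Outreach, Design, Strategy, Ops, Finance}. Each listed conflict is separated.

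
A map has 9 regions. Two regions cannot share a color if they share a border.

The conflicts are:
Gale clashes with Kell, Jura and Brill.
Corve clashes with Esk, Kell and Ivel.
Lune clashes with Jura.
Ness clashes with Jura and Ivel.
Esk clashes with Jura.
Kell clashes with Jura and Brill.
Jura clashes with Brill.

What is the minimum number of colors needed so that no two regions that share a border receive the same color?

Gale, Kell, Jura, Brill all conflict with each other, so at least 4 colors are needed.
4 colors suffice: color 1 → {Corve, Jura}; color 2 → {Lune, Ness, Esk, Kell}; color 3 → {Gale, Ivel}; color 4 → {Brill}. No two conflicting regions share a color.

4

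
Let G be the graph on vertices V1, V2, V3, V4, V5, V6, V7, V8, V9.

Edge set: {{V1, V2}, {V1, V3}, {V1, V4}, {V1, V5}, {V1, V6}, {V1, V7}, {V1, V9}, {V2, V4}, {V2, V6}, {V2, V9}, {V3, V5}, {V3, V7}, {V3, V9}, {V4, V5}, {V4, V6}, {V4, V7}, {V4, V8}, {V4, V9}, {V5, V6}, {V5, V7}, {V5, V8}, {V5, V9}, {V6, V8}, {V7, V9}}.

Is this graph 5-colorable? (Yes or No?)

The chromatic number is 5. V1, V4, V5, V7, V9 form a clique, so at least 5 colors are needed.
One proper 5-coloring: V1=G, V2=B, V3=R, V4=R, V5=B, V6=Y, V7=P, V8=G, V9=Y.
That is already a proper 5-coloring.

Yes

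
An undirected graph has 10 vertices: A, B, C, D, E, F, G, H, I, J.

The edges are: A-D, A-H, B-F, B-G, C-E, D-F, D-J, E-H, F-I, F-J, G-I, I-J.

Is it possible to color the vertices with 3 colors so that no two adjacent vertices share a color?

The chromatic number is 3. D, F, J form a triangle, so at least 3 colors are needed.
3 colors suffice: A=2, B=2, C=1, D=3, E=2, F=1, G=1, H=1, I=3, J=2.
That is already a proper 3-coloring.

Yes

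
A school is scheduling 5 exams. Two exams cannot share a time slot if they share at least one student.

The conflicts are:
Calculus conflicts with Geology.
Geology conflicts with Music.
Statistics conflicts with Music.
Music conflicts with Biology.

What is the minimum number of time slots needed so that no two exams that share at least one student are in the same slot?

Statistics and Music conflict, so at least 2 time slots are needed.
2 time slots suffice: Calculus=1, Geology=2, Statistics=2, Music=1, Biology=2. No two conflicting exams share a time slot.

2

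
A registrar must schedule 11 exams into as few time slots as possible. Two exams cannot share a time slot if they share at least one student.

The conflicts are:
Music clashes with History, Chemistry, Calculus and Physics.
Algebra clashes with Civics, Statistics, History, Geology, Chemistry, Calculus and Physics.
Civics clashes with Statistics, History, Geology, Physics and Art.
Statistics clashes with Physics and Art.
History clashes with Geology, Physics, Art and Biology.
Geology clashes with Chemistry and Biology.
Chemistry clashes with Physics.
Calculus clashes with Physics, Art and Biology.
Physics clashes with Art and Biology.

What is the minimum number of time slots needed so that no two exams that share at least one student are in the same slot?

Civics, Statistics, Physics, Art are mutually in conflict, so at least 4 time slots are needed.
4 time slots suffice: time slot 1 → {Geology, Physics}; time slot 2 → {Music, Algebra, Art, Biology}; time slot 3 → {Statistics, History, Chemistry, Calculus}; time slot 4 → {Civics}. Each listed conflict is separated.

4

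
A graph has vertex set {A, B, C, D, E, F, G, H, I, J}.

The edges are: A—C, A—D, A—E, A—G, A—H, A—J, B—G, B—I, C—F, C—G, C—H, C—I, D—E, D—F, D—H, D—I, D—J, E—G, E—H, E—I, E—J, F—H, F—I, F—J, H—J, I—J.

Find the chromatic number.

5

A, D, E, H, J are pairwise adjacent (a clique of size 5), so at least 5 colors are needed.
5 colors suffice: color 1 → {A, I}; color 2 → {G, H}; color 3 → {B, C, D}; color 4 → {J}; color 5 → {E, F}. Each edge has distinct colors on its endpoints.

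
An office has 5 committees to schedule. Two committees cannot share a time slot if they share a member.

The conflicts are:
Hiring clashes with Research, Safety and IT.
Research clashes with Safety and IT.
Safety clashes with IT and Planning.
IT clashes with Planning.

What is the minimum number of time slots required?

4

Hiring, Research, Safety, IT pairwise conflict, so at least 4 time slots are needed.
A valid assignment using 4 time slots: Hiring=4, Research=3, Safety=2, IT=1, Planning=3. Every pair that conflicts lands in different time slots.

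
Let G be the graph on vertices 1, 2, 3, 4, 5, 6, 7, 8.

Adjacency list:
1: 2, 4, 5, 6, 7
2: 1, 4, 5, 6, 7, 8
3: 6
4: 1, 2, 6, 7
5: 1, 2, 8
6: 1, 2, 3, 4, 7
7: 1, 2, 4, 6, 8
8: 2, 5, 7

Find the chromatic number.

5

1, 2, 4, 6, 7 form a clique, so at least 5 colors are needed.
5 colors suffice: color red → {2, 3}; color blue → {1, 8}; color green → {5, 7}; color yellow → {6}; color purple → {4}. Every edge joins two different colors.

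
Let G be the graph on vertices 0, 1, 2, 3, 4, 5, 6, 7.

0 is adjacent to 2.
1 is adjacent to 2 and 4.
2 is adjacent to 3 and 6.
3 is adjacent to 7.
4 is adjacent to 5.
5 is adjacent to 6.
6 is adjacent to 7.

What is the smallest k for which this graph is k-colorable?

3

The cycle 4-5-6-2-1-4 has odd length 5, so it cannot be 2-colored; at least 3 colors are needed.
3 colors suffice: color a → {2, 5, 7}; color b → {0, 3, 4, 6}; color c → {1}. No two adjacent vertices share a color.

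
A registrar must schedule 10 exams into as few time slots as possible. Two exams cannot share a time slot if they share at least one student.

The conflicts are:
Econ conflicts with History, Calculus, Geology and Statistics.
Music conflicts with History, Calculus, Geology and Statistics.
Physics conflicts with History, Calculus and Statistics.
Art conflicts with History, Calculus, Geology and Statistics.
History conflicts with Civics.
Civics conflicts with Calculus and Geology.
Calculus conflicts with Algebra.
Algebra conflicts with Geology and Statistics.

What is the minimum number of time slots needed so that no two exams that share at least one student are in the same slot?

Art and Geology conflict, so at least 2 time slots are needed.
2 time slots suffice: Econ=2, Music=2, Physics=2, Art=2, History=1, Civics=2, Calculus=1, Algebra=2, Geology=1, Statistics=1. No two conflicting exams share a time slot.

2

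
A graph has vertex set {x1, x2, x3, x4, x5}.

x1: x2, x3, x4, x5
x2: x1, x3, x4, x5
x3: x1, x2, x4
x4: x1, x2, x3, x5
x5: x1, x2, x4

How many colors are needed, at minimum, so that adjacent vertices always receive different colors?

x1, x2, x3, x4 form a clique, so at least 4 colors are needed.
4 colors suffice: x1=1, x2=3, x3=4, x4=2, x5=4. Each edge has distinct colors on its endpoints.

4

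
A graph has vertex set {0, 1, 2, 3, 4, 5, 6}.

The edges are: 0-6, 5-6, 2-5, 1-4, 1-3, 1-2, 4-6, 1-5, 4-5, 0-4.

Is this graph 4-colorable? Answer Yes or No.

The chromatic number is 3. 0, 4, 6 are pairwise adjacent, so at least 3 colors are needed.
3 colors suffice: color a → {2, 3, 4}; color b → {0, 5}; color c → {1, 6}.
Since 4 ≥ 3, a proper 4-coloring certainly exists.

Yes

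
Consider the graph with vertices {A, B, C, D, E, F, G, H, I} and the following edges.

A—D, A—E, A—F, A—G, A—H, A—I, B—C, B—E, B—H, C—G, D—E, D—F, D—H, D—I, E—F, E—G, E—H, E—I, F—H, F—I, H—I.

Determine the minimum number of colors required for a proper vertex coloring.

A, D, E, F, H, I form a clique, so at least 6 colors are needed.
A valid assignment using 6 colors: A=2, B=2, C=1, D=6, E=1, F=4, G=3, H=3, I=5. No two adjacent vertices share a color.

6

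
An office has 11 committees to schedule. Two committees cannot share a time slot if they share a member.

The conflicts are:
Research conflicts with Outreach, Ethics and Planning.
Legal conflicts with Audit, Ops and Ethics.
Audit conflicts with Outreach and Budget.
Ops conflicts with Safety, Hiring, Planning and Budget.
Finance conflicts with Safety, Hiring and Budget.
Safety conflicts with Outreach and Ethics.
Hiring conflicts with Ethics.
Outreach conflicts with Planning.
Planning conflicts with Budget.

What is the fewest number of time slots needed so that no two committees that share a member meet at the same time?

3

Research, Outreach, Planning all conflict with each other, so at least 3 time slots are needed.
A valid assignment using 3 time slots: Research=3, Legal=3, Audit=2, Ops=1, Finance=1, Safety=2, Hiring=2, Outreach=1, Ethics=1, Planning=2, Budget=3. Every pair that conflicts lands in different time slots.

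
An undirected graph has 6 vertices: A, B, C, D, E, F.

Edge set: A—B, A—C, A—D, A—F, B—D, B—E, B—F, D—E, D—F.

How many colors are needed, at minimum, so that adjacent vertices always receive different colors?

A, B, D, F are mutually adjacent (a clique of size 4), so at least 4 colors are needed.
4 colors suffice: color red → {A, E}; color blue → {C, D}; color green → {B}; color yellow → {F}. Each edge has distinct colors on its endpoints.

4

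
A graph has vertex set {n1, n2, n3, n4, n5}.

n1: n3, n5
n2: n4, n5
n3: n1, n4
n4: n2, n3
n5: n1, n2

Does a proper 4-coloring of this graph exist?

The chromatic number is 3. The cycle n1-n5-n2-n4-n3-n1 has odd length 5, so it cannot be 2-colored; at least 3 colors are needed.
3 colors suffice: color 1 → {n2, n3}; color 2 → {n1, n4}; color 3 → {n5}.
Since 4 ≥ 3, a proper 4-coloring certainly exists.

Yes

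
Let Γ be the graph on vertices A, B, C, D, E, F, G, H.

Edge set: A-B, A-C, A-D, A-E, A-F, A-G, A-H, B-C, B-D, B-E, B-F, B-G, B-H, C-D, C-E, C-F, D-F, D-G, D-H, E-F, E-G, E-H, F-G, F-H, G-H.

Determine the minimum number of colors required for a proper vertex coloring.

6

A, B, E, F, G, H form a clique, so at least 6 colors are needed.
6 colors suffice: color 1 → {B}; color 2 → {F}; color 3 → {A}; color 4 → {C, G}; color 5 → {D, E}; color 6 → {H}. Every edge joins two different colors.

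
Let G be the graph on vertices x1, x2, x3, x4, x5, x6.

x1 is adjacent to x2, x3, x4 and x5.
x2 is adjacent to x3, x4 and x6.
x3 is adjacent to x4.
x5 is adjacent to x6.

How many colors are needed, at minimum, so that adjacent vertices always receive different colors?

x1, x2, x3, x4 are mutually adjacent (a clique of size 4), so at least 4 colors are needed.
4 colors suffice: color R → {x2, x5}; color B → {x1, x6}; color G → {x4}; color Y → {x3}. Every edge joins two different colors.

4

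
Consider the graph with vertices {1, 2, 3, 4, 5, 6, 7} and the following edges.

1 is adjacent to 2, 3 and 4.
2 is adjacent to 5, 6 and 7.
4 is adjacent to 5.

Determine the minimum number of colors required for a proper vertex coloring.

2 and 7 are adjacent, so at least 2 colors are needed.
A valid assignment using 2 colors: 1=blue, 2=red, 3=red, 4=red, 5=blue, 6=blue, 7=blue. Every edge joins two different colors.

2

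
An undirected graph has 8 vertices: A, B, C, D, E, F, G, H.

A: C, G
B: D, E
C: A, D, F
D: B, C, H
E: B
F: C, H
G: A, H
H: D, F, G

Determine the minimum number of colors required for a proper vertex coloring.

The cycle A-C-D-H-G-A has odd length 5, so it cannot be 2-colored; at least 3 colors are needed.
3 colors suffice: color 1 → {D, E, F, G}; color 2 → {B, C, H}; color 3 → {A}. Every edge joins two different colors.

3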